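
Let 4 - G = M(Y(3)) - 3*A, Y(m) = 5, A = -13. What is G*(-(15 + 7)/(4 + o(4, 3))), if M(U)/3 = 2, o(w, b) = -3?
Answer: 902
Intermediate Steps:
M(U) = 6 (M(U) = 3*2 = 6)
G = -41 (G = 4 - (6 - 3*(-13)) = 4 - (6 + 39) = 4 - 1*45 = 4 - 45 = -41)
G*(-(15 + 7)/(4 + o(4, 3))) = -(-41)*(15 + 7)/(4 - 3) = -(-41)*22/1 = -(-41)*22*1 = -(-41)*22 = -41*(-22) = 902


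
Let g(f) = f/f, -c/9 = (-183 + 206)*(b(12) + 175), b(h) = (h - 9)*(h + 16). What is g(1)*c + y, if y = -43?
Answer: -53656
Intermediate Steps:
b(h) = (-9 + h)*(16 + h)
c = -53613 (c = -9*(-183 + 206)*((-144 + 12**2 + 7*12) + 175) = -207*((-144 + 144 + 84) + 175) = -207*(84 + 175) = -207*259 = -9*5957 = -53613)
g(f) = 1
g(1)*c + y = 1*(-53613) - 43 = -53613 - 43 = -53656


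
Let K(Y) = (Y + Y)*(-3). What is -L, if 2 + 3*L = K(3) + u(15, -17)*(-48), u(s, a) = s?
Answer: 740/3 ≈ 246.67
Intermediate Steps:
K(Y) = -6*Y (K(Y) = (2*Y)*(-3) = -6*Y)
L = -740/3 (L = -2/3 + (-6*3 + 15*(-48))/3 = -2/3 + (-18 - 720)/3 = -2/3 + (1/3)*(-738) = -2/3 - 246 = -740/3 ≈ -246.67)
-L = -1*(-740/3) = 740/3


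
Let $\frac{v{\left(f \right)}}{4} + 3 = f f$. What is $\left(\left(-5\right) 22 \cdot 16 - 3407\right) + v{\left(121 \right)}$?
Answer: $53385$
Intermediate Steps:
$v{\left(f \right)} = -12 + 4 f^{2}$ ($v{\left(f \right)} = -12 + 4 f f = -12 + 4 f^{2}$)
$\left(\left(-5\right) 22 \cdot 16 - 3407\right) + v{\left(121 \right)} = \left(\left(-5\right) 22 \cdot 16 - 3407\right) - \left(12 - 4 \cdot 121^{2}\right) = \left(\left(-110\right) 16 - 3407\right) + \left(-12 + 4 \cdot 14641\right) = \left(-1760 - 3407\right) + \left(-12 + 58564\right) = -5167 + 58552 = 53385$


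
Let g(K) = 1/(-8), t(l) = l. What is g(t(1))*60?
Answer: -15/2 ≈ -7.5000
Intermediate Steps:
g(K) = -⅛
g(t(1))*60 = -⅛*60 = -15/2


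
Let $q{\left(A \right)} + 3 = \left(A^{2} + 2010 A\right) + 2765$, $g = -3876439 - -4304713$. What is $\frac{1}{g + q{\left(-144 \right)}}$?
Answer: $\frac{1}{162332} \approx 6.1602 \cdot 10^{-6}$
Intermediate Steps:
$g = 428274$ ($g = -3876439 + 4304713 = 428274$)
$q{\left(A \right)} = 2762 + A^{2} + 2010 A$ ($q{\left(A \right)} = -3 + \left(\left(A^{2} + 2010 A\right) + 2765\right) = -3 + \left(2765 + A^{2} + 2010 A\right) = 2762 + A^{2} + 2010 A$)
$\frac{1}{g + q{\left(-144 \right)}} = \frac{1}{428274 + \left(2762 + \left(-144\right)^{2} + 2010 \left(-144\right)\right)} = \frac{1}{428274 + \left(2762 + 20736 - 289440\right)} = \frac{1}{428274 - 265942} = \frac{1}{162332}$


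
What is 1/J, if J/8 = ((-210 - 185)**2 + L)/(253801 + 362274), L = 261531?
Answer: 616075/3340448 ≈ 0.18443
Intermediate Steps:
J = 3340448/616075 (J = 8*(((-210 - 185)**2 + 261531)/(253801 + 362274)) = 8*(((-395)**2 + 261531)/616075) = 8*((156025 + 261531)*(1/616075)) = 8*(417556*(1/616075)) = 8*(417556/616075) = 3340448/616075 ≈ 5.4221)
1/J = 1/(3340448/616075) = 616075/3340448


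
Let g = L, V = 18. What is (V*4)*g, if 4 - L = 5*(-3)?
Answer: 1368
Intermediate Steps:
L = 19 (L = 4 - 5*(-3) = 4 - 1*(-15) = 4 + 15 = 19)
g = 19
(V*4)*g = (18*4)*19 = 72*19 = 1368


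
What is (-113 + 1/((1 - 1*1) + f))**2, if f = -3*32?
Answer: 117700801/9216 ≈ 12771.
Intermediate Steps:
f = -96
(-113 + 1/((1 - 1*1) + f))**2 = (-113 + 1/((1 - 1*1) - 96))**2 = (-113 + 1/((1 - 1) - 96))**2 = (-113 + 1/(0 - 96))**2 = (-113 + 1/(-96))**2 = (-113 - 1/96)**2 = (-10849/96)**2 = 117700801/9216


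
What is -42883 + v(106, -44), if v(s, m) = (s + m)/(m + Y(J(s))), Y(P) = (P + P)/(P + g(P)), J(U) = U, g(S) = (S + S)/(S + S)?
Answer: -96404301/2248 ≈ -42885.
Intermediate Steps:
g(S) = 1 (g(S) = (2*S)/((2*S)) = (2*S)*(1/(2*S)) = 1)
Y(P) = 2*P/(1 + P) (Y(P) = (P + P)/(P + 1) = (2*P)/(1 + P) = 2*P/(1 + P))
v(s, m) = (m + s)/(m + 2*s/(1 + s)) (v(s, m) = (s + m)/(m + 2*s/(1 + s)) = (m + s)/(m + 2*s/(1 + s)))
-42883 + v(106, -44) = -42883 + (1 + 106)*(-44 + 106)/(2*106 - 44*(1 + 106)) = -42883 + 107*62/(212 - 44*107) = -42883 + 107*62/(212 - 4708) = -42883 + 107*62/(-4496) = -42883 - 1/4496*107*62 = -42883 - 3317/2248 = -96404301/2248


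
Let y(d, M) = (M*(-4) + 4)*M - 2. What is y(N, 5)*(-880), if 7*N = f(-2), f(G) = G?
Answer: 72160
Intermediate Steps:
N = -2/7 (N = (⅐)*(-2) = -2/7 ≈ -0.28571)
y(d, M) = -2 + M*(4 - 4*M) (y(d, M) = (-4*M + 4)*M - 2 = (4 - 4*M)*M - 2 = M*(4 - 4*M) - 2 = -2 + M*(4 - 4*M))
y(N, 5)*(-880) = (-2 - 4*5² + 4*5)*(-880) = (-2 - 4*25 + 20)*(-880) = (-2 - 100 + 20)*(-880) = -82*(-880) = 72160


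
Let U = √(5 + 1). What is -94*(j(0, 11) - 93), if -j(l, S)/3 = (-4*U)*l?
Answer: 8742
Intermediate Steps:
U = √6 ≈ 2.4495
j(l, S) = 12*l*√6 (j(l, S) = -3*(-4*√6)*l = -(-12)*l*√6 = 12*l*√6)
-94*(j(0, 11) - 93) = -94*(12*0*√6 - 93) = -94*(0 - 93) = -94*(-93) = 8742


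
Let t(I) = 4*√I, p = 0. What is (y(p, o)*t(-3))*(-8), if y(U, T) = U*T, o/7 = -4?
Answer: 0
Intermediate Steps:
o = -28 (o = 7*(-4) = -28)
y(U, T) = T*U
(y(p, o)*t(-3))*(-8) = ((-28*0)*(4*√(-3)))*(-8) = (0*(4*(I*√3)))*(-8) = (0*(4*I*√3))*(-8) = 0*(-8) = 0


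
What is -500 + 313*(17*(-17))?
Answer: -90957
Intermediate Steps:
-500 + 313*(17*(-17)) = -500 + 313*(-289) = -500 - 90457 = -90957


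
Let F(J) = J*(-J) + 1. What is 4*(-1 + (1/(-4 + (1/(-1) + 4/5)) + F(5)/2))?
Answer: -1112/21 ≈ -52.952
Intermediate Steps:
F(J) = 1 - J**2 (F(J) = -J**2 + 1 = 1 - J**2)
4*(-1 + (1/(-4 + (1/(-1) + 4/5)) + F(5)/2)) = 4*(-1 + (1/(-4 + (1/(-1) + 4/5)) + (1 - 1*5**2)/2)) = 4*(-1 + (1/(-4 + (1*(-1) + 4*(1/5))) + (1 - 1*25)*(1/2))) = 4*(-1 + (1/(-4 + (-1 + 4/5)) + (1 - 25)*(1/2))) = 4*(-1 + (1/(-4 - 1/5) - 24*1/2)) = 4*(-1 + (1/(-21/5) - 12)) = 4*(-1 + (1*(-5/21) - 12)) = 4*(-1 + (-5/21 - 12)) = 4*(-1 - 257/21) = 4*(-278/21) = -1112/21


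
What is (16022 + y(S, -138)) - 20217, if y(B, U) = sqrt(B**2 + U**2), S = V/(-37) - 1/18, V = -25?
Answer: -4195 + sqrt(8447251033)/666 ≈ -4057.0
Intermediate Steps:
S = 413/666 (S = -25/(-37) - 1/18 = -25*(-1/37) - 1*1/18 = 25/37 - 1/18 = 413/666 ≈ 0.62012)
(16022 + y(S, -138)) - 20217 = (16022 + sqrt((413/666)**2 + (-138)**2)) - 20217 = (16022 + sqrt(170569/443556 + 19044)) - 20217 = (16022 + sqrt(8447251033/443556)) - 20217 = (16022 + sqrt(8447251033)/666) - 20217 = -4195 + sqrt(8447251033)/666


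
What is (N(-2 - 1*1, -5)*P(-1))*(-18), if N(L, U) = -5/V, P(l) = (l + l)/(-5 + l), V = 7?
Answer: 30/7 ≈ 4.2857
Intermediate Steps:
P(l) = 2*l/(-5 + l) (P(l) = (2*l)/(-5 + l) = 2*l/(-5 + l))
N(L, U) = -5/7
(N(-2 - 1*1, -5)*P(-1))*(-18) = -10*(-1)/(7*(-5 - 1))*(-18) = -10*(-1)/(7*(-6))*(-18) = -10*(-1)*(-1)/(7*6)*(-18) = -5/7*⅓*(-18) = -5/21*(-18) = 30/7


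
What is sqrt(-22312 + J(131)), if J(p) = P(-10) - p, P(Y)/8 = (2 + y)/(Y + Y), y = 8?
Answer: I*sqrt(22447) ≈ 149.82*I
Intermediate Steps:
P(Y) = 40/Y (P(Y) = 8*((2 + 8)/(Y + Y)) = 8*(10/((2*Y))) = 8*(10*(1/(2*Y))) = 8*(5/Y) = 40/Y)
J(p) = -4 - p (J(p) = 40/(-10) - p = 40*(-1/10) - p = -4 - p)
sqrt(-22312 + J(131)) = sqrt(-22312 + (-4 - 1*131)) = sqrt(-22312 + (-4 - 131)) = sqrt(-22312 - 135) = sqrt(-22447) = I*sqrt(22447)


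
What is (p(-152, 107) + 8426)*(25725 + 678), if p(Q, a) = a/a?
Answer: 222498081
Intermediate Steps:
p(Q, a) = 1
(p(-152, 107) + 8426)*(25725 + 678) = (1 + 8426)*(25725 + 678) = 8427*26403 = 222498081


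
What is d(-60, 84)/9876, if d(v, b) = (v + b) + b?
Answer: 9/823 ≈ 0.010936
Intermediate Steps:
d(v, b) = v + 2*b (d(v, b) = (b + v) + b = v + 2*b)
d(-60, 84)/9876 = (-60 + 2*84)/9876 = (-60 + 168)*(1/9876) = 108*(1/9876) = 9/823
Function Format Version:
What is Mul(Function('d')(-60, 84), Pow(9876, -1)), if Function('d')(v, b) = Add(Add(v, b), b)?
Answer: Rational(9, 823) ≈ 0.010936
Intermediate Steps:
Function('d')(v, b) = Add(v, Mul(2, b)) (Function('d')(v, b) = Add(Add(b, v), b) = Add(v, Mul(2, b)))
Mul(Function('d')(-60, 84), Pow(9876, -1)) = Mul(Add(-60, Mul(2, 84)), Pow(9876, -1)) = Mul(Add(-60, 168), Rational(1, 9876)) = Mul(108, Rational(1, 9876)) = Rational(9, 823)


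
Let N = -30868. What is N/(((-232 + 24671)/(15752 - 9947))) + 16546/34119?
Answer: -6113336252366/833834241 ≈ -7331.6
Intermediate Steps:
N/(((-232 + 24671)/(15752 - 9947))) + 16546/34119 = -30868*(15752 - 9947)/(-232 + 24671) + 16546/34119 = -30868/(24439/5805) + 16546*(1/34119) = -30868/(24439*(1/5805)) + 16546/34119 = -30868/24439/5805 + 16546/34119 = -30868*5805/24439 + 16546/34119 = -179188740/24439 + 16546/34119 = -6113336252366/833834241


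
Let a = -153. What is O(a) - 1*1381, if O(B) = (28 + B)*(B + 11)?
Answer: 16369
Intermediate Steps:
O(B) = (11 + B)*(28 + B) (O(B) = (28 + B)*(11 + B) = (11 + B)*(28 + B))
O(a) - 1*1381 = (308 + (-153)² + 39*(-153)) - 1*1381 = (308 + 23409 - 5967) - 1381 = 17750 - 1381 = 16369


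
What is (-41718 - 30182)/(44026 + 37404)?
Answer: -7190/8143 ≈ -0.88297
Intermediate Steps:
(-41718 - 30182)/(44026 + 37404) = -71900/81430 = -71900*1/81430 = -7190/8143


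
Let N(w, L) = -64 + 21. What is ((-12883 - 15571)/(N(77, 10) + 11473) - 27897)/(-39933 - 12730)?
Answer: 159445582/300969045 ≈ 0.52977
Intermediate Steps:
N(w, L) = -43
((-12883 - 15571)/(N(77, 10) + 11473) - 27897)/(-39933 - 12730) = ((-12883 - 15571)/(-43 + 11473) - 27897)/(-39933 - 12730) = (-28454/11430 - 27897)/(-52663) = (-28454*1/11430 - 27897)*(-1/52663) = (-14227/5715 - 27897)*(-1/52663) = -159445582/5715*(-1/52663) = 159445582/300969045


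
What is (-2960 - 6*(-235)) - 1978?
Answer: -3528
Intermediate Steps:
(-2960 - 6*(-235)) - 1978 = (-2960 + 1410) - 1978 = -1550 - 1978 = -3528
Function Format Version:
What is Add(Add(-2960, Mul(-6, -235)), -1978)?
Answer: -3528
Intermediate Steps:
Add(Add(-2960, Mul(-6, -235)), -1978) = Add(Add(-2960, 1410), -1978) = Add(-1550, -1978) = -3528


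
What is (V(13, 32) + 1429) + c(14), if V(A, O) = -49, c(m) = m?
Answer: 1394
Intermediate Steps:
(V(13, 32) + 1429) + c(14) = (-49 + 1429) + 14 = 1380 + 14 = 1394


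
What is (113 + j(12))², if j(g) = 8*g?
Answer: 43681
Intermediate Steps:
(113 + j(12))² = (113 + 8*12)² = (113 + 96)² = 209² = 43681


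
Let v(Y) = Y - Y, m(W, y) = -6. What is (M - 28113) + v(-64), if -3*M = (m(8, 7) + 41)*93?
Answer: -29198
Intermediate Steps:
M = -1085 (M = -(-6 + 41)*93/3 = -35*93/3 = -⅓*3255 = -1085)
v(Y) = 0
(M - 28113) + v(-64) = (-1085 - 28113) + 0 = -29198 + 0 = -29198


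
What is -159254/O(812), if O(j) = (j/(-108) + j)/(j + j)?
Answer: -34398864/107 ≈ -3.2148e+5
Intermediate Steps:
O(j) = 107/216 (O(j) = (j*(-1/108) + j)/((2*j)) = (-j/108 + j)*(1/(2*j)) = (107*j/108)*(1/(2*j)) = 107/216)
-159254/O(812) = -159254/107/216 = -159254*216/107 = -34398864/107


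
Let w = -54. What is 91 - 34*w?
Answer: 1927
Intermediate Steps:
91 - 34*w = 91 - 34*(-54) = 91 + 1836 = 1927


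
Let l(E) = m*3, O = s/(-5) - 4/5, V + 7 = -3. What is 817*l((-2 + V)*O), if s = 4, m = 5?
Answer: 12255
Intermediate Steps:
V = -10 (V = -7 - 3 = -10)
O = -8/5 (O = 4/(-5) - 4/5 = 4*(-⅕) - 4*⅕ = -⅘ - ⅘ = -8/5 ≈ -1.6000)
l(E) = 15 (l(E) = 5*3 = 15)
817*l((-2 + V)*O) = 817*15 = 12255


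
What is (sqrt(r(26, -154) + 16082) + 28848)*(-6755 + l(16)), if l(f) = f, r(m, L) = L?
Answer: -194406672 - 13478*sqrt(3982) ≈ -1.9526e+8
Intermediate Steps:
(sqrt(r(26, -154) + 16082) + 28848)*(-6755 + l(16)) = (sqrt(-154 + 16082) + 28848)*(-6755 + 16) = (sqrt(15928) + 28848)*(-6739) = (2*sqrt(3982) + 28848)*(-6739) = (28848 + 2*sqrt(3982))*(-6739) = -194406672 - 13478*sqrt(3982)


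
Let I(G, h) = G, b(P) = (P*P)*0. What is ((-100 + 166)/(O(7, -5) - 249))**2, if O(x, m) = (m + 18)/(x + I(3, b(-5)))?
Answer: 435600/6135529 ≈ 0.070996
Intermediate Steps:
b(P) = 0 (b(P) = P**2*0 = 0)
O(x, m) = (18 + m)/(3 + x) (O(x, m) = (m + 18)/(x + 3) = (18 + m)/(3 + x))
((-100 + 166)/(O(7, -5) - 249))**2 = ((-100 + 166)/((18 - 5)/(3 + 7) - 249))**2 = (66/(13/10 - 249))**2 = (66/(-2477/10))**2 = (66*(-10/2477))**2 = (-660/2477)**2 = 435600/6135529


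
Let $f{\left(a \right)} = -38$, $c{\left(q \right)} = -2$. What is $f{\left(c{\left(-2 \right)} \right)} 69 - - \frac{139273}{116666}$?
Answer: $- \frac{305758979}{116666} \approx -2620.8$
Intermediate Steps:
$f{\left(c{\left(-2 \right)} \right)} 69 - - \frac{139273}{116666} = \left(-38\right) 69 - - \frac{139273}{116666} = -2622 - \left(-139273\right) \frac{1}{116666} = -2622 - - \frac{139273}{116666} = -2622 + \frac{139273}{116666} = - \frac{305758979}{116666}$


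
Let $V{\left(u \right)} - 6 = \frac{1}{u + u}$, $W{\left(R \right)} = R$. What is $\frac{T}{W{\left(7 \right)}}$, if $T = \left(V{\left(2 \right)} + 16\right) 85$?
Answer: $\frac{7565}{28} \approx 270.18$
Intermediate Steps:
$V{\left(u \right)} = 6 + \frac{1}{2 u}$ ($V{\left(u \right)} = 6 + \frac{1}{u + u} = 6 + \frac{1}{2 u}$)
$T = \frac{7565}{4}$ ($T = \left(\left(6 + \frac{1}{2 \cdot 2}\right) + 16\right) 85 = \left(\left(6 + \frac{1}{2} \cdot \frac{1}{2}\right) + 16\right) 85 = \left(\left(6 + \frac{1}{4}\right) + 16\right) 85 = \left(\frac{25}{4} + 16\right) 85 = \frac{89}{4} \cdot 85 = \frac{7565}{4} \approx 1891.3$)
$\frac{T}{W{\left(7 \right)}} = \frac{7565}{4 \cdot 7} = \frac{7565}{4} \cdot \frac{1}{7} = \frac{7565}{28}$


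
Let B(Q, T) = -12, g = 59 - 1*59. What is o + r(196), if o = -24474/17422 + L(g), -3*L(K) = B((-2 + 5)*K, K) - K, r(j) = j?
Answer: 1729963/8711 ≈ 198.60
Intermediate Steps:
g = 0 (g = 59 - 59 = 0)
L(K) = 4 + K/3 (L(K) = -(-12 - K)/3 = 4 + K/3)
o = 22607/8711 (o = -24474/17422 + (4 + (1/3)*0) = -24474*1/17422 + (4 + 0) = -12237/8711 + 4 = 22607/8711 ≈ 2.5952)
o + r(196) = 22607/8711 + 196 = 1729963/8711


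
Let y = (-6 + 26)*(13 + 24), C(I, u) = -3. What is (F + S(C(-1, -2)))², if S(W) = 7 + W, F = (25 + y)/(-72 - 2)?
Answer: 219961/5476 ≈ 40.168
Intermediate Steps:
y = 740 (y = 20*37 = 740)
F = -765/74 (F = (25 + 740)/(-72 - 2) = 765/(-74) = 765*(-1/74) = -765/74 ≈ -10.338)
(F + S(C(-1, -2)))² = (-765/74 + (7 - 3))² = (-765/74 + 4)² = (-469/74)² = 219961/5476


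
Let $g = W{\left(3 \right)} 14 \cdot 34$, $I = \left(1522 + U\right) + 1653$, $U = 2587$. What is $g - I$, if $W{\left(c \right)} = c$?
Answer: $-4334$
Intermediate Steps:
$I = 5762$ ($I = \left(1522 + 2587\right) + 1653 = 4109 + 1653 = 5762$)
$g = 1428$ ($g = 3 \cdot 14 \cdot 34 = 42 \cdot 34 = 1428$)
$g - I = 1428 - 5762 = -4334$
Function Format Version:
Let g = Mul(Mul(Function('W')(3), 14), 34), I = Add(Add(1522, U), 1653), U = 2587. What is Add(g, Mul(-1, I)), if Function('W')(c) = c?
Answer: -4334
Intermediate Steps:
I = 5762 (I = Add(Add(1522, 2587), 1653) = Add(4109, 1653) = 5762)
g = 1428 (g = Mul(Mul(3, 14), 34) = Mul(42, 34) = 1428)
Add(g, Mul(-1, I)) = Add(1428, Mul(-1, 5762)) = Add(1428, -5762) = -4334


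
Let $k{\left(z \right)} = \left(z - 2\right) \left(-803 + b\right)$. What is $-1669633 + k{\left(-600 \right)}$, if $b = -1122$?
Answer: $-510783$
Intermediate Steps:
$k{\left(z \right)} = 3850 - 1925 z$ ($k{\left(z \right)} = \left(z - 2\right) \left(-803 - 1122\right) = \left(-2 + z\right) \left(-1925\right) = 3850 - 1925 z$)
$-1669633 + k{\left(-600 \right)} = -1669633 + \left(3850 - -1155000\right) = -1669633 + \left(3850 + 1155000\right) = -1669633 + 1158850 = -510783$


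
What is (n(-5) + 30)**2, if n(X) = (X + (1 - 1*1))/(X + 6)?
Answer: 625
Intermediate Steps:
n(X) = X/(6 + X) (n(X) = (X + (1 - 1))/(6 + X) = (X + 0)/(6 + X) = X/(6 + X))
(n(-5) + 30)**2 = (-5/(6 - 5) + 30)**2 = (-5/1 + 30)**2 = (-5*1 + 30)**2 = (-5 + 30)**2 = 25**2 = 625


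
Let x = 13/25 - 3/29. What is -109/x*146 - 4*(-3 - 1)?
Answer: -5766409/151 ≈ -38188.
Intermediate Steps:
x = 302/725 (x = 13*(1/25) - 3*1/29 = 13/25 - 3/29 = 302/725 ≈ 0.41655)
-109/x*146 - 4*(-3 - 1) = -109/302/725*146 - 4*(-3 - 1) = -109*725/302*146 - 4*(-4) = -79025/302*146 + 16 = -5768825/151 + 16 = -5766409/151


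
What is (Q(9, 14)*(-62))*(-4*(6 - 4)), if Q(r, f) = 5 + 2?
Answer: 3472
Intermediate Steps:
Q(r, f) = 7
(Q(9, 14)*(-62))*(-4*(6 - 4)) = (7*(-62))*(-4*(6 - 4)) = -(-1736)*2 = -434*(-8) = 3472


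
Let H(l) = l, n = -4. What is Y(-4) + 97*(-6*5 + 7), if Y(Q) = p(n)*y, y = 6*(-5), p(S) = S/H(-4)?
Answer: -2261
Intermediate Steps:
p(S) = -S/4 (p(S) = S/(-4) = S*(-¼) = -S/4)
y = -30
Y(Q) = -30 (Y(Q) = -¼*(-4)*(-30) = 1*(-30) = -30)
Y(-4) + 97*(-6*5 + 7) = -30 + 97*(-6*5 + 7) = -30 + 97*(-30 + 7) = -30 + 97*(-23) = -30 - 2231 = -2261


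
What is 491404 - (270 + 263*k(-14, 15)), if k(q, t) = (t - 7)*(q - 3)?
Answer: 526902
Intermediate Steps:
k(q, t) = (-7 + t)*(-3 + q)
491404 - (270 + 263*k(-14, 15)) = 491404 - (270 + 263*(21 - 7*(-14) - 3*15 - 14*15)) = 491404 - (270 + 263*(21 + 98 - 45 - 210)) = 491404 - (270 + 263*(-136)) = 491404 - (270 - 35768) = 491404 - 1*(-35498) = 491404 + 35498 = 526902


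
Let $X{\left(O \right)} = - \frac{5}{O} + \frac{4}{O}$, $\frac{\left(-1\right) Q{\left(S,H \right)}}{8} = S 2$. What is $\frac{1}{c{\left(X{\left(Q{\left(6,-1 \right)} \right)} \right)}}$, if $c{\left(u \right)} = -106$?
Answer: $- \frac{1}{106} \approx -0.009434$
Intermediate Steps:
$Q{\left(S,H \right)} = - 16 S$ ($Q{\left(S,H \right)} = - 8 S 2 = - 8 \cdot 2 S = - 16 S$)
$X{\left(O \right)} = - \frac{1}{O}$
$\frac{1}{c{\left(X{\left(Q{\left(6,-1 \right)} \right)} \right)}} = \frac{1}{-106} = - \frac{1}{106}$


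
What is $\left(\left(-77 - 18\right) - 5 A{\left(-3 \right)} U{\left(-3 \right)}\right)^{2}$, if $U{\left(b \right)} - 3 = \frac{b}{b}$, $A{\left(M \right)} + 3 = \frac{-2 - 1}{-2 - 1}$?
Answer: $3025$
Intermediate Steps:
$A{\left(M \right)} = -2$ ($A{\left(M \right)} = -3 + \frac{-2 - 1}{-2 - 1} = -3 - \frac{3}{-3} = -3 - -1 = -3 + 1 = -2$)
$U{\left(b \right)} = 4$ ($U{\left(b \right)} = 3 + \frac{b}{b} = 3 + 1 = 4$)
$\left(\left(-77 - 18\right) - 5 A{\left(-3 \right)} U{\left(-3 \right)}\right)^{2} = \left(\left(-77 - 18\right) - 5 \left(-2\right) 4\right)^{2} = \left(\left(-77 + \left(-32 + 14\right)\right) - \left(-10\right) 4\right)^{2} = \left(\left(-77 - 18\right) - -40\right)^{2} = \left(-95 + 40\right)^{2} = \left(-55\right)^{2} = 3025$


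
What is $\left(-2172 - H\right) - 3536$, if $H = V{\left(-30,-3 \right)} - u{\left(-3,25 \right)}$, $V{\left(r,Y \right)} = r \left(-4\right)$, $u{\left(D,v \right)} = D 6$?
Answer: $-5846$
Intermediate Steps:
$u{\left(D,v \right)} = 6 D$
$V{\left(r,Y \right)} = - 4 r$
$H = 138$ ($H = \left(-4\right) \left(-30\right) - 6 \left(-3\right) = 120 - -18 = 120 + 18 = 138$)
$\left(-2172 - H\right) - 3536 = \left(-2172 - 138\right) - 3536 = -2310 - 3536 = -5846$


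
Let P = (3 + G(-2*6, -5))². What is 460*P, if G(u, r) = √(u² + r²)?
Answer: 117760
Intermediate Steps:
G(u, r) = √(r² + u²)
P = 256 (P = (3 + √((-5)² + (-2*6)²))² = (3 + √(25 + (-12)²))² = (3 + √(25 + 144))² = (3 + √169)² = (3 + 13)² = 16² = 256)
460*P = 460*256 = 117760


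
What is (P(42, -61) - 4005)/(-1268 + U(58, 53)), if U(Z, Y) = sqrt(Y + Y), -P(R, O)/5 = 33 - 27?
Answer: 852730/267953 + 1345*sqrt(106)/535906 ≈ 3.2082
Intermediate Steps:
P(R, O) = -30 (P(R, O) = -5*(33 - 27) = -5*6 = -30)
U(Z, Y) = sqrt(2)*sqrt(Y) (U(Z, Y) = sqrt(2*Y) = sqrt(2)*sqrt(Y))
(P(42, -61) - 4005)/(-1268 + U(58, 53)) = (-30 - 4005)/(-1268 + sqrt(2)*sqrt(53)) = -4035/(-1268 + sqrt(106))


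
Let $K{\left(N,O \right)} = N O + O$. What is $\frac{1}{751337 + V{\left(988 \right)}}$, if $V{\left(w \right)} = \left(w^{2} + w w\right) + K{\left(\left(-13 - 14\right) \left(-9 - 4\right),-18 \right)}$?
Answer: $\frac{1}{2697289} \approx 3.7074 \cdot 10^{-7}$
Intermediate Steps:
$K{\left(N,O \right)} = O + N O$
$V{\left(w \right)} = -6336 + 2 w^{2}$ ($V{\left(w \right)} = \left(w^{2} + w w\right) - 18 \left(1 + \left(-13 - 14\right) \left(-9 - 4\right)\right) = \left(w^{2} + w^{2}\right) - 18 \left(1 - -351\right) = 2 w^{2} - 18 \left(1 + 351\right) = 2 w^{2} - 6336 = -6336 + 2 w^{2}$)
$\frac{1}{751337 + V{\left(988 \right)}} = \frac{1}{751337 - \left(6336 - 2 \cdot 988^{2}\right)} = \frac{1}{751337 + \left(-6336 + 2 \cdot 976144\right)} = \frac{1}{751337 + \left(-6336 + 1952288\right)} = \frac{1}{751337 + 1945952} = \frac{1}{2697289}$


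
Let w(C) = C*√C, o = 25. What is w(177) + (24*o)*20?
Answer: 12000 + 177*√177 ≈ 14355.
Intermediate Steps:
w(C) = C^(3/2)
w(177) + (24*o)*20 = 177^(3/2) + (24*25)*20 = 177*√177 + 600*20 = 177*√177 + 12000 = 12000 + 177*√177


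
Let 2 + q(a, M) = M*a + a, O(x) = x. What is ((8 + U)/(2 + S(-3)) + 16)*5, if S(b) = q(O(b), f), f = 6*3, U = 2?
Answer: 4510/57 ≈ 79.123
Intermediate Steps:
f = 18
q(a, M) = -2 + a + M*a (q(a, M) = -2 + (M*a + a) = -2 + (a + M*a) = -2 + a + M*a)
S(b) = -2 + 19*b (S(b) = -2 + b + 18*b = -2 + 19*b)
((8 + U)/(2 + S(-3)) + 16)*5 = ((8 + 2)/(2 + (-2 + 19*(-3))) + 16)*5 = (10/(2 + (-2 - 57)) + 16)*5 = (10/(2 - 59) + 16)*5 = (10/(-57) + 16)*5 = (10*(-1/57) + 16)*5 = (-10/57 + 16)*5 = (902/57)*5 = 4510/57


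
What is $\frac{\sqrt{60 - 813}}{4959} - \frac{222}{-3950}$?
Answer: $\frac{111}{1975} + \frac{i \sqrt{753}}{4959} \approx 0.056203 + 0.0055335 i$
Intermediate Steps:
$\frac{\sqrt{60 - 813}}{4959} - \frac{222}{-3950} = \sqrt{-753} \cdot \frac{1}{4959} - - \frac{111}{1975} = i \sqrt{753} \cdot \frac{1}{4959} + \frac{111}{1975} = \frac{i \sqrt{753}}{4959} + \frac{111}{1975} = \frac{111}{1975} + \frac{i \sqrt{753}}{4959}$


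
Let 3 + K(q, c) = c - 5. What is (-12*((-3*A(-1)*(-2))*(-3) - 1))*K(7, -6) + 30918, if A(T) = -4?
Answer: 42846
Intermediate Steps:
K(q, c) = -8 + c (K(q, c) = -3 + (c - 5) = -3 + (-5 + c) = -8 + c)
(-12*((-3*A(-1)*(-2))*(-3) - 1))*K(7, -6) + 30918 = (-12*((-3*(-4)*(-2))*(-3) - 1))*(-8 - 6) + 30918 = -12*((12*(-2))*(-3) - 1)*(-14) + 30918 = -12*(-24*(-3) - 1)*(-14) + 30918 = -12*(72 - 1)*(-14) + 30918 = -12*71*(-14) + 30918 = -852*(-14) + 30918 = 11928 + 30918 = 42846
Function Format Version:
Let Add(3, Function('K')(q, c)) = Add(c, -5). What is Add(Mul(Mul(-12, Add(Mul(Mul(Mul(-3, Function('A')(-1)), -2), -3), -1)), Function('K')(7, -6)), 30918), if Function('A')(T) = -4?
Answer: 42846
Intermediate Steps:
Function('K')(q, c) = Add(-8, c) (Function('K')(q, c) = Add(-3, Add(c, -5)) = Add(-3, Add(-5, c)) = Add(-8, c))
Add(Mul(Mul(-12, Add(Mul(Mul(Mul(-3, Function('A')(-1)), -2), -3), -1)), Function('K')(7, -6)), 30918) = Add(Mul(Mul(-12, Add(Mul(Mul(Mul(-3, -4), -2), -3), -1)), Add(-8, -6)), 30918) = Add(Mul(Mul(-12, Add(Mul(Mul(12, -2), -3), -1)), -14), 30918) = Add(Mul(Mul(-12, Add(Mul(-24, -3), -1)), -14), 30918) = Add(Mul(Mul(-12, Add(72, -1)), -14), 30918) = Add(Mul(Mul(-12, 71), -14), 30918) = Add(Mul(-852, -14), 30918) = Add(11928, 30918) = 42846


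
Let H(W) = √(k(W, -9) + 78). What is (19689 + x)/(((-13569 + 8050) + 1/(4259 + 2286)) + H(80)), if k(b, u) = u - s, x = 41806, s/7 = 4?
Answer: -14538496279772850/1304786580079291 - 2634262852375*√41/1304786580079291 ≈ -11.155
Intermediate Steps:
s = 28 (s = 7*4 = 28)
k(b, u) = -28 + u (k(b, u) = u - 1*28 = u - 28 = -28 + u)
H(W) = √41 (H(W) = √((-28 - 9) + 78) = √(-37 + 78) = √41)
(19689 + x)/(((-13569 + 8050) + 1/(4259 + 2286)) + H(80)) = (19689 + 41806)/(((-13569 + 8050) + 1/(4259 + 2286)) + √41) = 61495/((-5519 + 1/6545) + √41) = 61495/(-36121854/6545 + √41)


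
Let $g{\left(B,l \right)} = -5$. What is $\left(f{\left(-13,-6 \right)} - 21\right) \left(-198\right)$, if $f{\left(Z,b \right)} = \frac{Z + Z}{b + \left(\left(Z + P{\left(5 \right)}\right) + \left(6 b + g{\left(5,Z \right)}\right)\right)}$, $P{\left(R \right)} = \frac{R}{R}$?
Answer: $\frac{240174}{59} \approx 4070.7$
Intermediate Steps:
$P{\left(R \right)} = 1$
$f{\left(Z,b \right)} = \frac{2 Z}{-4 + Z + 7 b}$ ($f{\left(Z,b \right)} = \frac{Z + Z}{b + \left(\left(Z + 1\right) + \left(6 b - 5\right)\right)} = \frac{2 Z}{b + \left(\left(1 + Z\right) + \left(-5 + 6 b\right)\right)} = \frac{2 Z}{b + \left(-4 + Z + 6 b\right)} = \frac{2 Z}{-4 + Z + 7 b}$)
$\left(f{\left(-13,-6 \right)} - 21\right) \left(-198\right) = \left(2 \left(-13\right) \frac{1}{-4 - 13 + 7 \left(-6\right)} - 21\right) \left(-198\right) = \left(2 \left(-13\right) \frac{1}{-4 - 13 - 42} - 21\right) \left(-198\right) = \left(2 \left(-13\right) \frac{1}{-59} - 21\right) \left(-198\right) = \left(2 \left(-13\right) \left(- \frac{1}{59}\right) - 21\right) \left(-198\right) = \left(\frac{26}{59} - 21\right) \left(-198\right) = \left(- \frac{1213}{59}\right) \left(-198\right) = \frac{240174}{59}$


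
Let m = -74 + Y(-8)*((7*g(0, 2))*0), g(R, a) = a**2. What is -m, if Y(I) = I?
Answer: 74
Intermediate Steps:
m = -74 (m = -74 - 8*7*2**2*0 = -74 - 8*7*4*0 = -74 - 224*0 = -74 - 8*0 = -74 + 0 = -74)
-m = -1*(-74) = 74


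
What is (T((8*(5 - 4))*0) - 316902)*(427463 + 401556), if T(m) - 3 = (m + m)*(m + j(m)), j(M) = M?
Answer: -262715292081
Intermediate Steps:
T(m) = 3 + 4*m² (T(m) = 3 + (m + m)*(m + m) = 3 + (2*m)*(2*m) = 3 + 4*m²)
(T((8*(5 - 4))*0) - 316902)*(427463 + 401556) = ((3 + 4*((8*(5 - 4))*0)²) - 316902)*(427463 + 401556) = ((3 + 4*((8*1)*0)²) - 316902)*829019 = ((3 + 4*(8*0)²) - 316902)*829019 = ((3 + 4*0²) - 316902)*829019 = ((3 + 4*0) - 316902)*829019 = ((3 + 0) - 316902)*829019 = (3 - 316902)*829019 = -316899*829019 = -262715292081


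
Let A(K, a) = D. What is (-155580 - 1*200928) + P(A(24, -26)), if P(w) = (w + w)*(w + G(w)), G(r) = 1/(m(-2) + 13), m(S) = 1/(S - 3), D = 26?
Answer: -5682431/16 ≈ -3.5515e+5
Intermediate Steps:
A(K, a) = 26
m(S) = 1/(-3 + S)
G(r) = 5/64 (G(r) = 1/(1/(-3 - 2) + 13) = 1/(1/(-5) + 13) = 1/(-⅕ + 13) = 1/(64/5) = 5/64)
P(w) = 2*w*(5/64 + w) (P(w) = (w + w)*(w + 5/64) = (2*w)*(5/64 + w) = 2*w*(5/64 + w))
(-155580 - 1*200928) + P(A(24, -26)) = (-155580 - 1*200928) + (1/32)*26*(5 + 64*26) = (-155580 - 200928) + (1/32)*26*(5 + 1664) = -356508 + (1/32)*26*1669 = -356508 + 21697/16 = -5682431/16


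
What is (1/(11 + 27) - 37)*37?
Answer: -51985/38 ≈ -1368.0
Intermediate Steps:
(1/(11 + 27) - 37)*37 = (1/38 - 37)*37 = -1405/38*37 = -51985/38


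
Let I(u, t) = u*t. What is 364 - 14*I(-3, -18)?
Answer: -392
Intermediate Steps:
I(u, t) = t*u
364 - 14*I(-3, -18) = 364 - (-252)*(-3) = 364 - 14*54 = 364 - 756 = -392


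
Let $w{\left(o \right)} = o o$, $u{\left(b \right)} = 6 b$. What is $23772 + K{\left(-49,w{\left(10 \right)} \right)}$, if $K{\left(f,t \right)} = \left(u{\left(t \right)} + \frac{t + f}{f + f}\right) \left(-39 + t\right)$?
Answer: $\frac{5913345}{98} \approx 60340.0$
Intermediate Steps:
$w{\left(o \right)} = o^{2}$
$K{\left(f,t \right)} = \left(-39 + t\right) \left(6 t + \frac{f + t}{2 f}\right)$ ($K{\left(f,t \right)} = \left(6 t + \frac{t + f}{f + f}\right) \left(-39 + t\right) = \left(6 t + \frac{f + t}{2 f}\right) \left(-39 + t\right) = \left(-39 + t\right) \left(6 t + \frac{f + t}{2 f}\right)$)
$23772 + K{\left(-49,w{\left(10 \right)} \right)} = 23772 + \frac{\left(10^{2}\right)^{2} - 39 \cdot 10^{2} - 49 \left(-39 - 467 \cdot 10^{2} + 12 \left(10^{2}\right)^{2}\right)}{2 \left(-49\right)} = 23772 + \frac{1}{2} \left(- \frac{1}{49}\right) \left(100^{2} - 3900 - 49 \left(-39 - 46700 + 12 \cdot 100^{2}\right)\right) = 23772 + \frac{1}{2} \left(- \frac{1}{49}\right) \left(10000 - 3900 - 49 \left(-39 - 46700 + 12 \cdot 10000\right)\right) = 23772 + \frac{1}{2} \left(- \frac{1}{49}\right) \left(10000 - 3900 - 49 \left(-39 - 46700 + 120000\right)\right) = 23772 + \frac{1}{2} \left(- \frac{1}{49}\right) \left(10000 - 3900 - 3589789\right) = 23772 + \frac{1}{2} \left(- \frac{1}{49}\right) \left(-3583689\right) = 23772 + \frac{3583689}{98} = \frac{5913345}{98}$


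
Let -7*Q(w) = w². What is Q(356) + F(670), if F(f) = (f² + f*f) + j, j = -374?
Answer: 6155246/7 ≈ 8.7932e+5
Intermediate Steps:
F(f) = -374 + 2*f² (F(f) = (f² + f*f) - 374 = (f² + f²) - 374 = 2*f² - 374 = -374 + 2*f²)
Q(w) = -w²/7
Q(356) + F(670) = -⅐*356² + (-374 + 2*670²) = -⅐*126736 + (-374 + 2*448900) = -126736/7 + (-374 + 897800) = -126736/7 + 897426 = 6155246/7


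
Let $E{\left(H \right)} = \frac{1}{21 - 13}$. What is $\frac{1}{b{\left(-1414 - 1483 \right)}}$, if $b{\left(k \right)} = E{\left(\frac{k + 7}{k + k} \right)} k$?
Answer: $- \frac{8}{2897} \approx -0.0027615$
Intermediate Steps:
$E{\left(H \right)} = \frac{1}{8}$
$b{\left(k \right)} = \frac{k}{8}$
$\frac{1}{b{\left(-1414 - 1483 \right)}} = \frac{1}{\frac{1}{8} \left(-1414 - 1483\right)} = \frac{1}{\frac{1}{8} \left(-2897\right)} = \frac{1}{- \frac{2897}{8}} = - \frac{8}{2897}$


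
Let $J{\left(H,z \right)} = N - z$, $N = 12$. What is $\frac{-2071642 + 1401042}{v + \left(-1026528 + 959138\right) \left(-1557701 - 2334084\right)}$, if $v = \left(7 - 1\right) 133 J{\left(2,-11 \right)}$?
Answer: $- \frac{83825}{32783426188} \approx -2.5569 \cdot 10^{-6}$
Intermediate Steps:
$J{\left(H,z \right)} = 12 - z$
$v = 18354$ ($v = \left(7 - 1\right) 133 \left(12 - -11\right) = \left(7 - 1\right) 133 \left(12 + 11\right) = 6 \cdot 133 \cdot 23 = 798 \cdot 23 = 18354$)
$\frac{-2071642 + 1401042}{v + \left(-1026528 + 959138\right) \left(-1557701 - 2334084\right)} = \frac{-2071642 + 1401042}{18354 + \left(-1026528 + 959138\right) \left(-1557701 - 2334084\right)} = - \frac{670600}{18354 - -262267391150} = - \frac{670600}{18354 + 262267391150} = - \frac{670600}{262267409504} = \left(-670600\right) \frac{1}{262267409504} = - \frac{83825}{32783426188}$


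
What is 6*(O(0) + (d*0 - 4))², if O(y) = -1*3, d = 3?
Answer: 294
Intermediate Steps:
O(y) = -3
6*(O(0) + (d*0 - 4))² = 6*(-3 + (3*0 - 4))² = 6*(-3 + (0 - 4))² = 6*(-3 - 4)² = 6*(-7)² = 6*49 = 294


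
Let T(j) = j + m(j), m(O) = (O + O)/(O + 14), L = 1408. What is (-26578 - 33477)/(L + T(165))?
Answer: -10749845/281897 ≈ -38.134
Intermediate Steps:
m(O) = 2*O/(14 + O) (m(O) = (2*O)/(14 + O) = 2*O/(14 + O))
T(j) = j + 2*j/(14 + j)
(-26578 - 33477)/(L + T(165)) = (-26578 - 33477)/(1408 + 165*(16 + 165)/(14 + 165)) = -60055/(1408 + 165*181/179) = -60055/(1408 + 165*(1/179)*181) = -60055/(1408 + 29865/179) = -60055/281897/179 = -60055*179/281897 = -10749845/281897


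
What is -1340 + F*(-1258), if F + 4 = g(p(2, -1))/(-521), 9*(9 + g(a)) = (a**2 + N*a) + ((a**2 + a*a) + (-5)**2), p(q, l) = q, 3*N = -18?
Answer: 17241340/4689 ≈ 3677.0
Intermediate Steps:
N = -6 (N = (1/3)*(-18) = -6)
g(a) = -56/9 - 2*a/3 + a**2/3 (g(a) = -9 + ((a**2 - 6*a) + ((a**2 + a*a) + (-5)**2))/9 = -9 + ((a**2 - 6*a) + ((a**2 + a**2) + 25))/9 = -9 + ((a**2 - 6*a) + (2*a**2 + 25))/9 = -9 + ((a**2 - 6*a) + (25 + 2*a**2))/9 = -9 + (25 - 6*a + 3*a**2)/9 = -9 + (25/9 - 2*a/3 + a**2/3) = -56/9 - 2*a/3 + a**2/3)
F = -18700/4689 (F = -4 + (-56/9 - 2/3*2 + (1/3)*2**2)/(-521) = -4 + (-56/9 - 4/3 + (1/3)*4)*(-1/521) = -4 + (-56/9 - 4/3 + 4/3)*(-1/521) = -4 - 56/9*(-1/521) = -4 + 56/4689 = -18700/4689 ≈ -3.9881)
-1340 + F*(-1258) = -1340 - 18700/4689*(-1258) = -1340 + 23524600/4689 = 17241340/4689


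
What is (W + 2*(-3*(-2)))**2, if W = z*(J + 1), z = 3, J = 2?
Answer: 441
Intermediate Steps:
W = 9 (W = 3*(2 + 1) = 3*3 = 9)
(W + 2*(-3*(-2)))**2 = (9 + 2*(-3*(-2)))**2 = (9 + 2*6)**2 = (9 + 12)**2 = 21**2 = 441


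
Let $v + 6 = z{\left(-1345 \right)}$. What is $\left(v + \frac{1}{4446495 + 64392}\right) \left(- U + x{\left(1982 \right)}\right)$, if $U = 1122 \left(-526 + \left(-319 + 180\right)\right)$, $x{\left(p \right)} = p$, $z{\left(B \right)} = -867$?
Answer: $- \frac{2946068310287200}{4510887} \approx -6.531 \cdot 10^{8}$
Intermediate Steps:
$v = -873$ ($v = -6 - 867 = -873$)
$U = -746130$ ($U = 1122 \left(-526 - 139\right) = 1122 \left(-665\right) = -746130$)
$\left(v + \frac{1}{4446495 + 64392}\right) \left(- U + x{\left(1982 \right)}\right) = \left(-873 + \frac{1}{4446495 + 64392}\right) \left(\left(-1\right) \left(-746130\right) + 1982\right) = \left(-873 + \frac{1}{4510887}\right) \left(746130 + 1982\right) = \left(-873 + \frac{1}{4510887}\right) 748112 = \left(- \frac{3938004350}{4510887}\right) 748112 = - \frac{2946068310287200}{4510887}$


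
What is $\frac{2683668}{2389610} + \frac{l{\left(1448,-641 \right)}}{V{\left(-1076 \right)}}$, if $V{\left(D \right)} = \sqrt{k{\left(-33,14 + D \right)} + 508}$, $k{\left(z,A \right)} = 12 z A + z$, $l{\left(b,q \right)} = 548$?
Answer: $\frac{1341834}{1194805} + \frac{548 \sqrt{421027}}{421027} \approx 1.9676$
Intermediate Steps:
$k{\left(z,A \right)} = z + 12 A z$ ($k{\left(z,A \right)} = 12 A z + z = z + 12 A z$)
$V{\left(D \right)} = \sqrt{-5069 - 396 D}$ ($V{\left(D \right)} = \sqrt{- 33 \left(1 + 12 \left(14 + D\right)\right) + 508} = \sqrt{- 33 \left(1 + \left(168 + 12 D\right)\right) + 508} = \sqrt{- 33 \left(169 + 12 D\right) + 508} = \sqrt{\left(-5577 - 396 D\right) + 508} = \sqrt{-5069 - 396 D}$)
$\frac{2683668}{2389610} + \frac{l{\left(1448,-641 \right)}}{V{\left(-1076 \right)}} = \frac{2683668}{2389610} + \frac{548}{\sqrt{-5069 - -426096}} = 2683668 \cdot \frac{1}{2389610} + \frac{548}{\sqrt{-5069 + 426096}} = \frac{1341834}{1194805} + \frac{548}{\sqrt{421027}} = \frac{1341834}{1194805} + 548 \frac{\sqrt{421027}}{421027} = \frac{1341834}{1194805} + \frac{548 \sqrt{421027}}{421027}$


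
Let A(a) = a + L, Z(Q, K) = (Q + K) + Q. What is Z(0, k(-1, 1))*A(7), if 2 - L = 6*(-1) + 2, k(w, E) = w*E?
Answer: -13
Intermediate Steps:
k(w, E) = E*w
Z(Q, K) = K + 2*Q (Z(Q, K) = (K + Q) + Q = K + 2*Q)
L = 6 (L = 2 - (6*(-1) + 2) = 2 - (-6 + 2) = 2 - 1*(-4) = 2 + 4 = 6)
A(a) = 6 + a (A(a) = a + 6 = 6 + a)
Z(0, k(-1, 1))*A(7) = (1*(-1) + 2*0)*(6 + 7) = (-1 + 0)*13 = -1*13 = -13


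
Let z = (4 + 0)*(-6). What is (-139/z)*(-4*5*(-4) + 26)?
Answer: 7367/12 ≈ 613.92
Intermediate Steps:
z = -24 (z = 4*(-6) = -24)
(-139/z)*(-4*5*(-4) + 26) = (-139/(-24))*(-4*5*(-4) + 26) = (-139*(-1/24))*(-20*(-4) + 26) = 139*(80 + 26)/24 = (139/24)*106 = 7367/12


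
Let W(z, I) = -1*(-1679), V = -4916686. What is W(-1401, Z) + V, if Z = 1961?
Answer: -4915007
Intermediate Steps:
W(z, I) = 1679
W(-1401, Z) + V = 1679 - 4916686 = -4915007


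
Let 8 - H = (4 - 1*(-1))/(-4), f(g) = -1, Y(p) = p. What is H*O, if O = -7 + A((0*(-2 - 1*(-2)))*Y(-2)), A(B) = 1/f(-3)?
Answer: -74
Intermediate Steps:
A(B) = -1 (A(B) = 1/(-1) = -1)
O = -8 (O = -7 - 1 = -8)
H = 37/4 (H = 8 - (4 - 1*(-1))/(-4) = 8 - (4 + 1)*(-1)/4 = 8 - 5*(-1)/4 = 8 - 1*(-5/4) = 8 + 5/4 = 37/4 ≈ 9.2500)
H*O = (37/4)*(-8) = -74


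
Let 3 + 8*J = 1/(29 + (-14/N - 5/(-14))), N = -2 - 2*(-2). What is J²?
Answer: 855625/6270016 ≈ 0.13646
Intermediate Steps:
N = 2 (N = -2 + 4 = 2)
J = -925/2504 (J = -3/8 + 1/(8*(29 + (-14/2 - 5/(-14)))) = -3/8 + 1/(8*(29 + (-14*½ - 5*(-1/14)))) = -3/8 + 1/(8*(29 + (-7 + 5/14))) = -3/8 + 1/(8*(29 - 93/14)) = -3/8 + 1/(8*(313/14)) = -3/8 + (⅛)*(14/313) = -3/8 + 7/1252 = -925/2504 ≈ -0.36941)
J² = (-925/2504)² = 855625/6270016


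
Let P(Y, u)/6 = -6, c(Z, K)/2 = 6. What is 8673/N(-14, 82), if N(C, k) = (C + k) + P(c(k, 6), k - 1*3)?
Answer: 8673/32 ≈ 271.03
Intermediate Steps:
c(Z, K) = 12 (c(Z, K) = 2*6 = 12)
P(Y, u) = -36 (P(Y, u) = 6*(-6) = -36)
N(C, k) = -36 + C + k (N(C, k) = (C + k) - 36 = -36 + C + k)
8673/N(-14, 82) = 8673/(-36 - 14 + 82) = 8673/32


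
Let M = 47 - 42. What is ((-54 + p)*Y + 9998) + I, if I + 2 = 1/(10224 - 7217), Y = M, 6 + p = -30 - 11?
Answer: 28539438/3007 ≈ 9491.0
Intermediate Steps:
p = -47 (p = -6 + (-30 - 11) = -6 - 41 = -47)
M = 5
Y = 5
I = -6013/3007 (I = -2 + 1/(10224 - 7217) = -2 + 1/3007 = -6013/3007 ≈ -1.9997)
((-54 + p)*Y + 9998) + I = ((-54 - 47)*5 + 9998) - 6013/3007 = (-101*5 + 9998) - 6013/3007 = (-505 + 9998) - 6013/3007 = 9493 - 6013/3007 = 28539438/3007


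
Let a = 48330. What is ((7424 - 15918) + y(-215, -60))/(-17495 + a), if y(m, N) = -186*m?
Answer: 31496/30835 ≈ 1.0214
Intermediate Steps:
((7424 - 15918) + y(-215, -60))/(-17495 + a) = ((7424 - 15918) - 186*(-215))/(-17495 + 48330) = (-8494 + 39990)/30835 = 31496*(1/30835) = 31496/30835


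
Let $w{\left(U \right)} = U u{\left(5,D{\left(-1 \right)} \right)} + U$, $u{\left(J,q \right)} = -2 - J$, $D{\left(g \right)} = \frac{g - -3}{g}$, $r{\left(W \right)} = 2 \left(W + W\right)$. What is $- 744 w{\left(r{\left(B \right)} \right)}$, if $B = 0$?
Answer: $0$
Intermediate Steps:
$r{\left(W \right)} = 4 W$ ($r{\left(W \right)} = 2 \cdot 2 W = 4 W$)
$D{\left(g \right)} = \frac{3 + g}{g}$ ($D{\left(g \right)} = \frac{g + 3}{g} = \frac{3 + g}{g}$)
$w{\left(U \right)} = - 6 U$ ($w{\left(U \right)} = U \left(-2 - 5\right) + U = U \left(-7\right) + U = - 7 U + U = - 6 U$)
$- 744 w{\left(r{\left(B \right)} \right)} = - 744 \left(- 6 \cdot 4 \cdot 0\right) = - 744 \left(\left(-6\right) 0\right) = \left(-744\right) 0 = 0$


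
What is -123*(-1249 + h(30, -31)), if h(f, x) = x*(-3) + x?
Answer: 146001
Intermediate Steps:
h(f, x) = -2*x (h(f, x) = -3*x + x = -2*x)
-123*(-1249 + h(30, -31)) = -123*(-1249 - 2*(-31)) = -123*(-1249 + 62) = -123*(-1187) = 146001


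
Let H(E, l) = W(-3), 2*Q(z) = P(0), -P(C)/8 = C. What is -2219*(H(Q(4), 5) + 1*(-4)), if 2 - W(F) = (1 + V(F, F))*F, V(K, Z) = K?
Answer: 17752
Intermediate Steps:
P(C) = -8*C
Q(z) = 0 (Q(z) = (-8*0)/2 = (½)*0 = 0)
W(F) = 2 - F*(1 + F) (W(F) = 2 - (1 + F)*F = 2 - F*(1 + F))
H(E, l) = -4 (H(E, l) = 2 - 1*(-3) - 1*(-3)² = 2 + 3 - 1*9 = 2 + 3 - 9 = -4)
-2219*(H(Q(4), 5) + 1*(-4)) = -2219*(-4 + 1*(-4)) = -2219*(-4 - 4) = -2219*(-8) = 17752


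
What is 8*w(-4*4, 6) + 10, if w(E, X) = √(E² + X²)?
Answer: 10 + 16*√73 ≈ 146.70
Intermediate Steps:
8*w(-4*4, 6) + 10 = 8*√((-4*4)² + 6²) + 10 = 8*√((-16)² + 36) + 10 = 8*√(256 + 36) + 10 = 8*√292 + 10 = 8*(2*√73) + 10 = 16*√73 + 10 = 10 + 16*√73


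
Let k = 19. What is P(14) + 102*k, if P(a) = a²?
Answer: 2134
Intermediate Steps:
P(14) + 102*k = 14² + 102*19 = 196 + 1938 = 2134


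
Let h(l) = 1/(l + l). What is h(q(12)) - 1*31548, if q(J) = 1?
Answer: -63095/2 ≈ -31548.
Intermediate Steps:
h(l) = 1/(2*l)
h(q(12)) - 1*31548 = (½)/1 - 1*31548 = (½)*1 - 31548 = ½ - 31548 = -63095/2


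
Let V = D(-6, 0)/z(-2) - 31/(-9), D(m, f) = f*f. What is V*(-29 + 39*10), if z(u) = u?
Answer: 11191/9 ≈ 1243.4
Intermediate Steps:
D(m, f) = f²
V = 31/9 (V = 0²/(-2) - 31/(-9) = 0*(-½) - 31*(-⅑) = 0 + 31/9 = 31/9 ≈ 3.4444)
V*(-29 + 39*10) = 31*(-29 + 39*10)/9 = 31*(-29 + 390)/9 = (31/9)*361 = 11191/9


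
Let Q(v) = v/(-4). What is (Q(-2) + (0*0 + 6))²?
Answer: 169/4 ≈ 42.250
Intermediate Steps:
Q(v) = -v/4 (Q(v) = v*(-¼) = -v/4)
(Q(-2) + (0*0 + 6))² = (-¼*(-2) + (0*0 + 6))² = (½ + (0 + 6))² = (½ + 6)² = (13/2)² = 169/4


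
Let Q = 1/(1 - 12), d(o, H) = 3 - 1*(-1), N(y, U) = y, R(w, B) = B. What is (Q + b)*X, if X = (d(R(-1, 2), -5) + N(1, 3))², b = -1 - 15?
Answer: -4425/11 ≈ -402.27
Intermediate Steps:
d(o, H) = 4 (d(o, H) = 3 + 1 = 4)
b = -16
X = 25 (X = (4 + 1)² = 5² = 25)
Q = -1/11 (Q = 1/(-11) = -1/11 ≈ -0.090909)
(Q + b)*X = (-1/11 - 16)*25 = -177/11*25 = -4425/11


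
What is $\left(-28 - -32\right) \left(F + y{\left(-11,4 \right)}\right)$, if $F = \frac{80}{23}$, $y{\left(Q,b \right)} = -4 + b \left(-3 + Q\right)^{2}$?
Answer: $\frac{72080}{23} \approx 3133.9$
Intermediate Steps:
$F = \frac{80}{23}$ ($F = 80 \cdot \frac{1}{23} = \frac{80}{23} \approx 3.4783$)
$\left(-28 - -32\right) \left(F + y{\left(-11,4 \right)}\right) = \left(-28 - -32\right) \left(\frac{80}{23} - \left(4 - 4 \left(-3 - 11\right)^{2}\right)\right) = \left(-28 + 32\right) \left(\frac{80}{23} - \left(4 - 4 \left(-14\right)^{2}\right)\right) = 4 \left(\frac{80}{23} + \left(-4 + 4 \cdot 196\right)\right) = 4 \left(\frac{80}{23} + \left(-4 + 784\right)\right) = 4 \left(\frac{80}{23} + 780\right) = 4 \cdot \frac{18020}{23} = \frac{72080}{23}$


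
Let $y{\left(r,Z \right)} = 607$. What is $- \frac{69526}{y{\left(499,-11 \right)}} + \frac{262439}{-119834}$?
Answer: $- \frac{8490879157}{72739238} \approx -116.73$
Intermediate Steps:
$- \frac{69526}{y{\left(499,-11 \right)}} + \frac{262439}{-119834} = - \frac{69526}{607} + \frac{262439}{-119834} = \left(-69526\right) \frac{1}{607} + 262439 \left(- \frac{1}{119834}\right) = - \frac{69526}{607} - \frac{262439}{119834} = - \frac{8490879157}{72739238}$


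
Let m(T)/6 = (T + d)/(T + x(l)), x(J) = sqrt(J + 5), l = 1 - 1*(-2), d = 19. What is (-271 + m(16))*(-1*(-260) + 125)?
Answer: -3072685/31 - 40425*sqrt(2)/62 ≈ -1.0004e+5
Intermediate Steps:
l = 3 (l = 1 + 2 = 3)
x(J) = sqrt(5 + J)
m(T) = 6*(19 + T)/(T + 2*sqrt(2)) (m(T) = 6*((T + 19)/(T + sqrt(5 + 3))) = 6*((19 + T)/(T + sqrt(8))) = 6*((19 + T)/(T + 2*sqrt(2))) = 6*(19 + T)/(T + 2*sqrt(2)))
(-271 + m(16))*(-1*(-260) + 125) = (-271 + 6*(19 + 16)/(16 + 2*sqrt(2)))*(-1*(-260) + 125) = (-271 + 6*35/(16 + 2*sqrt(2)))*(260 + 125) = (-271 + 210/(16 + 2*sqrt(2)))*385 = -104335 + 80850/(16 + 2*sqrt(2))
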